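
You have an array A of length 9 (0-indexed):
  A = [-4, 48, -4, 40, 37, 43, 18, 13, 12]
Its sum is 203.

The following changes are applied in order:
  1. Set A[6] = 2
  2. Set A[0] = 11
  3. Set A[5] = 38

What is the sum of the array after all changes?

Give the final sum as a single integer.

Answer: 197

Derivation:
Initial sum: 203
Change 1: A[6] 18 -> 2, delta = -16, sum = 187
Change 2: A[0] -4 -> 11, delta = 15, sum = 202
Change 3: A[5] 43 -> 38, delta = -5, sum = 197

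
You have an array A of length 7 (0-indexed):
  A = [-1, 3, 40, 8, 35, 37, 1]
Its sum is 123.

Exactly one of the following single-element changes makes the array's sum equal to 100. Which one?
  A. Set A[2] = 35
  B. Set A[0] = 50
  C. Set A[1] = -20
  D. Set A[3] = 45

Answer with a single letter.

Answer: C

Derivation:
Option A: A[2] 40->35, delta=-5, new_sum=123+(-5)=118
Option B: A[0] -1->50, delta=51, new_sum=123+(51)=174
Option C: A[1] 3->-20, delta=-23, new_sum=123+(-23)=100 <-- matches target
Option D: A[3] 8->45, delta=37, new_sum=123+(37)=160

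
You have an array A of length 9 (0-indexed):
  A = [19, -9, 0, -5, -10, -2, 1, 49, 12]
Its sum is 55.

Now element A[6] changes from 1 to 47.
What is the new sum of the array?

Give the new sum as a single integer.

Answer: 101

Derivation:
Old value at index 6: 1
New value at index 6: 47
Delta = 47 - 1 = 46
New sum = old_sum + delta = 55 + (46) = 101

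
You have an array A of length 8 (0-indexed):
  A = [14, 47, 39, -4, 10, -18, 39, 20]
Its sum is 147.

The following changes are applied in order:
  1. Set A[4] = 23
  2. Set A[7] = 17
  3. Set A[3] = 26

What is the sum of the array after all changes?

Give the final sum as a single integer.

Initial sum: 147
Change 1: A[4] 10 -> 23, delta = 13, sum = 160
Change 2: A[7] 20 -> 17, delta = -3, sum = 157
Change 3: A[3] -4 -> 26, delta = 30, sum = 187

Answer: 187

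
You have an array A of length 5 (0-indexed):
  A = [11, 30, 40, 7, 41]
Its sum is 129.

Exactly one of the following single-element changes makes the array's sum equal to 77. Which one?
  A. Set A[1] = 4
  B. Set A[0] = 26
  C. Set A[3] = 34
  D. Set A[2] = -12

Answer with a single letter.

Answer: D

Derivation:
Option A: A[1] 30->4, delta=-26, new_sum=129+(-26)=103
Option B: A[0] 11->26, delta=15, new_sum=129+(15)=144
Option C: A[3] 7->34, delta=27, new_sum=129+(27)=156
Option D: A[2] 40->-12, delta=-52, new_sum=129+(-52)=77 <-- matches target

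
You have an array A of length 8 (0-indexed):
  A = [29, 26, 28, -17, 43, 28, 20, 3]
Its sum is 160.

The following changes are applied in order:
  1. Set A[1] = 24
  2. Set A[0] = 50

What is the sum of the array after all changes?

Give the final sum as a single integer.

Initial sum: 160
Change 1: A[1] 26 -> 24, delta = -2, sum = 158
Change 2: A[0] 29 -> 50, delta = 21, sum = 179

Answer: 179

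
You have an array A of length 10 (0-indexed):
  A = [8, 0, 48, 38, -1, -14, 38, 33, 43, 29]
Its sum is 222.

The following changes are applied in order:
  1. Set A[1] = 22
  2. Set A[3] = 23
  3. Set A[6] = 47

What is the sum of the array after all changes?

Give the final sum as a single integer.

Initial sum: 222
Change 1: A[1] 0 -> 22, delta = 22, sum = 244
Change 2: A[3] 38 -> 23, delta = -15, sum = 229
Change 3: A[6] 38 -> 47, delta = 9, sum = 238

Answer: 238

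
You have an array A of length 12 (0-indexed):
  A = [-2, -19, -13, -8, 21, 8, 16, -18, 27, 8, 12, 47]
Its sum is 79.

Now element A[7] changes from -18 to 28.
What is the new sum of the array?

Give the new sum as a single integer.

Answer: 125

Derivation:
Old value at index 7: -18
New value at index 7: 28
Delta = 28 - -18 = 46
New sum = old_sum + delta = 79 + (46) = 125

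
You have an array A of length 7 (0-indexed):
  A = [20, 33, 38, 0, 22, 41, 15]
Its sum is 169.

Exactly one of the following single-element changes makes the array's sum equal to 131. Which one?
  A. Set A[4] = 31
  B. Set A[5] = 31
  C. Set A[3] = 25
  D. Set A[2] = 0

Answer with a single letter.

Option A: A[4] 22->31, delta=9, new_sum=169+(9)=178
Option B: A[5] 41->31, delta=-10, new_sum=169+(-10)=159
Option C: A[3] 0->25, delta=25, new_sum=169+(25)=194
Option D: A[2] 38->0, delta=-38, new_sum=169+(-38)=131 <-- matches target

Answer: D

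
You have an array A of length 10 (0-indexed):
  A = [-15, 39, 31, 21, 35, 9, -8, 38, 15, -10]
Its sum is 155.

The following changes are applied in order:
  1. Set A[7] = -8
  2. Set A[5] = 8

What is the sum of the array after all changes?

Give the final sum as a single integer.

Answer: 108

Derivation:
Initial sum: 155
Change 1: A[7] 38 -> -8, delta = -46, sum = 109
Change 2: A[5] 9 -> 8, delta = -1, sum = 108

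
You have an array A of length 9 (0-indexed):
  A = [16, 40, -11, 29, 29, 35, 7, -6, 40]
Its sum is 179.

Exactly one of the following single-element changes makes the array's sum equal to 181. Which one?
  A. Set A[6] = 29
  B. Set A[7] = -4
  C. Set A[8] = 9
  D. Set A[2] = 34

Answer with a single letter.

Option A: A[6] 7->29, delta=22, new_sum=179+(22)=201
Option B: A[7] -6->-4, delta=2, new_sum=179+(2)=181 <-- matches target
Option C: A[8] 40->9, delta=-31, new_sum=179+(-31)=148
Option D: A[2] -11->34, delta=45, new_sum=179+(45)=224

Answer: B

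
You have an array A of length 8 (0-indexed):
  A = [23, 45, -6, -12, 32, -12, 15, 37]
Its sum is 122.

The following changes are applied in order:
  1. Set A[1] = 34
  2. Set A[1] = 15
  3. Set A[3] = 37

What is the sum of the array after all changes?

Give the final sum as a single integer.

Answer: 141

Derivation:
Initial sum: 122
Change 1: A[1] 45 -> 34, delta = -11, sum = 111
Change 2: A[1] 34 -> 15, delta = -19, sum = 92
Change 3: A[3] -12 -> 37, delta = 49, sum = 141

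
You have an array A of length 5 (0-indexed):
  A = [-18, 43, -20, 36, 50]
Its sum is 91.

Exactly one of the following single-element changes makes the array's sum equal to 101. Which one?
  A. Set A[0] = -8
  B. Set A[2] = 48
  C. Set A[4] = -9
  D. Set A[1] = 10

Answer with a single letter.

Option A: A[0] -18->-8, delta=10, new_sum=91+(10)=101 <-- matches target
Option B: A[2] -20->48, delta=68, new_sum=91+(68)=159
Option C: A[4] 50->-9, delta=-59, new_sum=91+(-59)=32
Option D: A[1] 43->10, delta=-33, new_sum=91+(-33)=58

Answer: A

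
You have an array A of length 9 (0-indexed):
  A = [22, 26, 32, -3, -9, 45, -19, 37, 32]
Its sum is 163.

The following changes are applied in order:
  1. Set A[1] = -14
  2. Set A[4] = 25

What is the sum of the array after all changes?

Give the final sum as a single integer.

Answer: 157

Derivation:
Initial sum: 163
Change 1: A[1] 26 -> -14, delta = -40, sum = 123
Change 2: A[4] -9 -> 25, delta = 34, sum = 157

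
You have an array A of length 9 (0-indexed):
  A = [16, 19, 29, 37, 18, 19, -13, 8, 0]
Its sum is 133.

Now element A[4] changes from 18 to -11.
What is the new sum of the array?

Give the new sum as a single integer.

Old value at index 4: 18
New value at index 4: -11
Delta = -11 - 18 = -29
New sum = old_sum + delta = 133 + (-29) = 104

Answer: 104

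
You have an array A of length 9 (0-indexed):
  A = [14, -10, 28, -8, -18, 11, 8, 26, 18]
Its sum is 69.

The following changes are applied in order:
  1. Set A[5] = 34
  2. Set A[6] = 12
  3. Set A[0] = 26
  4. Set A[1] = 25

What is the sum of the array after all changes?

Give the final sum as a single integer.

Initial sum: 69
Change 1: A[5] 11 -> 34, delta = 23, sum = 92
Change 2: A[6] 8 -> 12, delta = 4, sum = 96
Change 3: A[0] 14 -> 26, delta = 12, sum = 108
Change 4: A[1] -10 -> 25, delta = 35, sum = 143

Answer: 143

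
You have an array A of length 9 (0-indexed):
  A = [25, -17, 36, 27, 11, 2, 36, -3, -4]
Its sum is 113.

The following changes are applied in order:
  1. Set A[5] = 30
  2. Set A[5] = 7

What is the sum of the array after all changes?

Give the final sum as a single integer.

Answer: 118

Derivation:
Initial sum: 113
Change 1: A[5] 2 -> 30, delta = 28, sum = 141
Change 2: A[5] 30 -> 7, delta = -23, sum = 118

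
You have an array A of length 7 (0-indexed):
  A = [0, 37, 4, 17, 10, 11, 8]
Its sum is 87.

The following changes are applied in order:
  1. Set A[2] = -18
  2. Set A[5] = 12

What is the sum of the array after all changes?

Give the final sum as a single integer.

Initial sum: 87
Change 1: A[2] 4 -> -18, delta = -22, sum = 65
Change 2: A[5] 11 -> 12, delta = 1, sum = 66

Answer: 66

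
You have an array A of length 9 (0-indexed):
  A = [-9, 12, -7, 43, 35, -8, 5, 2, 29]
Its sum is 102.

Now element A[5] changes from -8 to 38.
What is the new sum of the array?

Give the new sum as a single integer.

Old value at index 5: -8
New value at index 5: 38
Delta = 38 - -8 = 46
New sum = old_sum + delta = 102 + (46) = 148

Answer: 148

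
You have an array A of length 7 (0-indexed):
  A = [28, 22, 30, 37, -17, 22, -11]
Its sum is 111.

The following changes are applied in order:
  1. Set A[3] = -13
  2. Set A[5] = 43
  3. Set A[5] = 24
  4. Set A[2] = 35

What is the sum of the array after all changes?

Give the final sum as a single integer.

Initial sum: 111
Change 1: A[3] 37 -> -13, delta = -50, sum = 61
Change 2: A[5] 22 -> 43, delta = 21, sum = 82
Change 3: A[5] 43 -> 24, delta = -19, sum = 63
Change 4: A[2] 30 -> 35, delta = 5, sum = 68

Answer: 68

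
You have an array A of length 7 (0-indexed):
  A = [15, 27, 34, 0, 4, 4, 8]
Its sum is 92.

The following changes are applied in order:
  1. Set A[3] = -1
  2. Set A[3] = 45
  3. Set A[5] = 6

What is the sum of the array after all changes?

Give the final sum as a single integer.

Answer: 139

Derivation:
Initial sum: 92
Change 1: A[3] 0 -> -1, delta = -1, sum = 91
Change 2: A[3] -1 -> 45, delta = 46, sum = 137
Change 3: A[5] 4 -> 6, delta = 2, sum = 139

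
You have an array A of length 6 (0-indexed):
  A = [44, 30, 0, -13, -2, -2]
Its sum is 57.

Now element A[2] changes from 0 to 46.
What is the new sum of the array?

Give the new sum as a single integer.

Old value at index 2: 0
New value at index 2: 46
Delta = 46 - 0 = 46
New sum = old_sum + delta = 57 + (46) = 103

Answer: 103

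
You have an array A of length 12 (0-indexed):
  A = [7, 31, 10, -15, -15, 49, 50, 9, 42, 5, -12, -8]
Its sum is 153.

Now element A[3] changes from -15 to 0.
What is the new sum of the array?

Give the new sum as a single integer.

Answer: 168

Derivation:
Old value at index 3: -15
New value at index 3: 0
Delta = 0 - -15 = 15
New sum = old_sum + delta = 153 + (15) = 168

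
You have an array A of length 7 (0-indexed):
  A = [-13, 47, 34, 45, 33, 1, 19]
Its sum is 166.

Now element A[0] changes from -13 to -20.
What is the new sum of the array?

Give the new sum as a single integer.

Old value at index 0: -13
New value at index 0: -20
Delta = -20 - -13 = -7
New sum = old_sum + delta = 166 + (-7) = 159

Answer: 159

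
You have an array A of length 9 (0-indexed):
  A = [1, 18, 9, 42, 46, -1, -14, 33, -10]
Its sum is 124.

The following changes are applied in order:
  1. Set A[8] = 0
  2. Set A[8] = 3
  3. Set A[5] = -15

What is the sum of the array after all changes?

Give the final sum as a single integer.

Initial sum: 124
Change 1: A[8] -10 -> 0, delta = 10, sum = 134
Change 2: A[8] 0 -> 3, delta = 3, sum = 137
Change 3: A[5] -1 -> -15, delta = -14, sum = 123

Answer: 123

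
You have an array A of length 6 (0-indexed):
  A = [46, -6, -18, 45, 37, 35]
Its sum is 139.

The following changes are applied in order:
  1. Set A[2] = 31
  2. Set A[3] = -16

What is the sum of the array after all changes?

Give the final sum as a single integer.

Answer: 127

Derivation:
Initial sum: 139
Change 1: A[2] -18 -> 31, delta = 49, sum = 188
Change 2: A[3] 45 -> -16, delta = -61, sum = 127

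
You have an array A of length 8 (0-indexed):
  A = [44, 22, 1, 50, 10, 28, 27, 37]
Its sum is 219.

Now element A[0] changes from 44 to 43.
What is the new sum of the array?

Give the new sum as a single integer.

Answer: 218

Derivation:
Old value at index 0: 44
New value at index 0: 43
Delta = 43 - 44 = -1
New sum = old_sum + delta = 219 + (-1) = 218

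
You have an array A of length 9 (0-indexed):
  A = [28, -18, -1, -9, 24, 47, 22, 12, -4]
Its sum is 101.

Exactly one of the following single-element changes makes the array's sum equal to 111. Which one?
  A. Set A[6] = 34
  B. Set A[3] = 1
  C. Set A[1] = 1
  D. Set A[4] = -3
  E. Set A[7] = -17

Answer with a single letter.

Option A: A[6] 22->34, delta=12, new_sum=101+(12)=113
Option B: A[3] -9->1, delta=10, new_sum=101+(10)=111 <-- matches target
Option C: A[1] -18->1, delta=19, new_sum=101+(19)=120
Option D: A[4] 24->-3, delta=-27, new_sum=101+(-27)=74
Option E: A[7] 12->-17, delta=-29, new_sum=101+(-29)=72

Answer: B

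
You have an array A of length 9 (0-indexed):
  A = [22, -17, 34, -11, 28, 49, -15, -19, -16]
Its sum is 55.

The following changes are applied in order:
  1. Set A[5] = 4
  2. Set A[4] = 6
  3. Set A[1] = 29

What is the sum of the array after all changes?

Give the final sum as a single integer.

Initial sum: 55
Change 1: A[5] 49 -> 4, delta = -45, sum = 10
Change 2: A[4] 28 -> 6, delta = -22, sum = -12
Change 3: A[1] -17 -> 29, delta = 46, sum = 34

Answer: 34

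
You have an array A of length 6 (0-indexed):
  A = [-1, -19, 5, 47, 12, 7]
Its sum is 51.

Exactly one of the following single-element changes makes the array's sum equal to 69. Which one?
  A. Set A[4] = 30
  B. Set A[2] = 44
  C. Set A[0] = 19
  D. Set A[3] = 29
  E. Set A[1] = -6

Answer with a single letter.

Answer: A

Derivation:
Option A: A[4] 12->30, delta=18, new_sum=51+(18)=69 <-- matches target
Option B: A[2] 5->44, delta=39, new_sum=51+(39)=90
Option C: A[0] -1->19, delta=20, new_sum=51+(20)=71
Option D: A[3] 47->29, delta=-18, new_sum=51+(-18)=33
Option E: A[1] -19->-6, delta=13, new_sum=51+(13)=64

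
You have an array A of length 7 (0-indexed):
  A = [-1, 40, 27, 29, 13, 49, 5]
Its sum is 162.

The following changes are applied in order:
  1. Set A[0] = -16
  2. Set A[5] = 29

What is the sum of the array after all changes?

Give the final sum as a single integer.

Initial sum: 162
Change 1: A[0] -1 -> -16, delta = -15, sum = 147
Change 2: A[5] 49 -> 29, delta = -20, sum = 127

Answer: 127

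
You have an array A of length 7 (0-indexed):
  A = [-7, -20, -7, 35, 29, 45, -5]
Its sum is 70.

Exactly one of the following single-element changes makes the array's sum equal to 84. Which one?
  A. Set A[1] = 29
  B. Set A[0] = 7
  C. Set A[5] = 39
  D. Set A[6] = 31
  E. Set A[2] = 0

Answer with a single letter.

Option A: A[1] -20->29, delta=49, new_sum=70+(49)=119
Option B: A[0] -7->7, delta=14, new_sum=70+(14)=84 <-- matches target
Option C: A[5] 45->39, delta=-6, new_sum=70+(-6)=64
Option D: A[6] -5->31, delta=36, new_sum=70+(36)=106
Option E: A[2] -7->0, delta=7, new_sum=70+(7)=77

Answer: B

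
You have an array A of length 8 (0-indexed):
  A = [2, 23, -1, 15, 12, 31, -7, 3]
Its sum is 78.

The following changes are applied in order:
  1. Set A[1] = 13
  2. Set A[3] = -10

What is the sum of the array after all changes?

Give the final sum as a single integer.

Answer: 43

Derivation:
Initial sum: 78
Change 1: A[1] 23 -> 13, delta = -10, sum = 68
Change 2: A[3] 15 -> -10, delta = -25, sum = 43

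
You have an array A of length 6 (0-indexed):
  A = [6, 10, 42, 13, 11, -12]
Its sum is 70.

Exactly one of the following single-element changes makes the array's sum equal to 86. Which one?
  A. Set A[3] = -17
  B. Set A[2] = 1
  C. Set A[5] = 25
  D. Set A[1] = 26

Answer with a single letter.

Answer: D

Derivation:
Option A: A[3] 13->-17, delta=-30, new_sum=70+(-30)=40
Option B: A[2] 42->1, delta=-41, new_sum=70+(-41)=29
Option C: A[5] -12->25, delta=37, new_sum=70+(37)=107
Option D: A[1] 10->26, delta=16, new_sum=70+(16)=86 <-- matches target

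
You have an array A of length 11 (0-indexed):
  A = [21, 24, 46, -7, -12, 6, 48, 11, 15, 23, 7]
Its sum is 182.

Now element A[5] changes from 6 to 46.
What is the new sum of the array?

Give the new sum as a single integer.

Answer: 222

Derivation:
Old value at index 5: 6
New value at index 5: 46
Delta = 46 - 6 = 40
New sum = old_sum + delta = 182 + (40) = 222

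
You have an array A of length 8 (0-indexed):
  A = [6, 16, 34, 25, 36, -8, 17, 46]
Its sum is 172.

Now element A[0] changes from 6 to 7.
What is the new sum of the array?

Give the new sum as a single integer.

Answer: 173

Derivation:
Old value at index 0: 6
New value at index 0: 7
Delta = 7 - 6 = 1
New sum = old_sum + delta = 172 + (1) = 173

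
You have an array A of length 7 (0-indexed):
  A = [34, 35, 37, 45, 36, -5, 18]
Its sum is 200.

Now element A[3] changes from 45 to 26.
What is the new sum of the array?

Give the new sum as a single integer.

Answer: 181

Derivation:
Old value at index 3: 45
New value at index 3: 26
Delta = 26 - 45 = -19
New sum = old_sum + delta = 200 + (-19) = 181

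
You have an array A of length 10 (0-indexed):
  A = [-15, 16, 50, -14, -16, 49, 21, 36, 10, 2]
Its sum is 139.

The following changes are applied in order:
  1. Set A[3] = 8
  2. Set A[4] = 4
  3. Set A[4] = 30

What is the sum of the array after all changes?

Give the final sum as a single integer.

Initial sum: 139
Change 1: A[3] -14 -> 8, delta = 22, sum = 161
Change 2: A[4] -16 -> 4, delta = 20, sum = 181
Change 3: A[4] 4 -> 30, delta = 26, sum = 207

Answer: 207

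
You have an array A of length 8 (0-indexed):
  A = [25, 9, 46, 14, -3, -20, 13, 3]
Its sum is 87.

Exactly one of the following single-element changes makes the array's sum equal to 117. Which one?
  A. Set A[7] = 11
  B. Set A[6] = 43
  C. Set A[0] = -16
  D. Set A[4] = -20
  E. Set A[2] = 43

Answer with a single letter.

Answer: B

Derivation:
Option A: A[7] 3->11, delta=8, new_sum=87+(8)=95
Option B: A[6] 13->43, delta=30, new_sum=87+(30)=117 <-- matches target
Option C: A[0] 25->-16, delta=-41, new_sum=87+(-41)=46
Option D: A[4] -3->-20, delta=-17, new_sum=87+(-17)=70
Option E: A[2] 46->43, delta=-3, new_sum=87+(-3)=84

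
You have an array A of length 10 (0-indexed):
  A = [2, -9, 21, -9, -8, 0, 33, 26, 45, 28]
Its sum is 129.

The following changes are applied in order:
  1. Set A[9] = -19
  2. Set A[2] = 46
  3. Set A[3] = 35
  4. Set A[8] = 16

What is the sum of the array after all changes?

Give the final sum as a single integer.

Answer: 122

Derivation:
Initial sum: 129
Change 1: A[9] 28 -> -19, delta = -47, sum = 82
Change 2: A[2] 21 -> 46, delta = 25, sum = 107
Change 3: A[3] -9 -> 35, delta = 44, sum = 151
Change 4: A[8] 45 -> 16, delta = -29, sum = 122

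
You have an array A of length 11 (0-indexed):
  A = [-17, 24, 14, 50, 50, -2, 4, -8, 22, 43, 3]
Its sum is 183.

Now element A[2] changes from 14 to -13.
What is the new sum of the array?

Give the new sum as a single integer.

Old value at index 2: 14
New value at index 2: -13
Delta = -13 - 14 = -27
New sum = old_sum + delta = 183 + (-27) = 156

Answer: 156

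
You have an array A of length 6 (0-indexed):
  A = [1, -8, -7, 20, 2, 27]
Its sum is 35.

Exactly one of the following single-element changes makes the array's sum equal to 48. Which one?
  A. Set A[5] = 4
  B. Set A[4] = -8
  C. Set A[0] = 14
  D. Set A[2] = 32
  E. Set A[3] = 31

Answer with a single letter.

Option A: A[5] 27->4, delta=-23, new_sum=35+(-23)=12
Option B: A[4] 2->-8, delta=-10, new_sum=35+(-10)=25
Option C: A[0] 1->14, delta=13, new_sum=35+(13)=48 <-- matches target
Option D: A[2] -7->32, delta=39, new_sum=35+(39)=74
Option E: A[3] 20->31, delta=11, new_sum=35+(11)=46

Answer: C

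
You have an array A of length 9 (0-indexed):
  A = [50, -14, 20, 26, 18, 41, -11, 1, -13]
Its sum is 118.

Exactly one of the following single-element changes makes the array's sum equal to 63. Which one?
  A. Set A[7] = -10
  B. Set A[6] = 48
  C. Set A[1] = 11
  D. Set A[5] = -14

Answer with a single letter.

Option A: A[7] 1->-10, delta=-11, new_sum=118+(-11)=107
Option B: A[6] -11->48, delta=59, new_sum=118+(59)=177
Option C: A[1] -14->11, delta=25, new_sum=118+(25)=143
Option D: A[5] 41->-14, delta=-55, new_sum=118+(-55)=63 <-- matches target

Answer: D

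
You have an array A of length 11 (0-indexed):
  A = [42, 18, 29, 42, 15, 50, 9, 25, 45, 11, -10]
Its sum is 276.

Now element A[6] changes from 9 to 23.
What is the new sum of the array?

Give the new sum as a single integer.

Answer: 290

Derivation:
Old value at index 6: 9
New value at index 6: 23
Delta = 23 - 9 = 14
New sum = old_sum + delta = 276 + (14) = 290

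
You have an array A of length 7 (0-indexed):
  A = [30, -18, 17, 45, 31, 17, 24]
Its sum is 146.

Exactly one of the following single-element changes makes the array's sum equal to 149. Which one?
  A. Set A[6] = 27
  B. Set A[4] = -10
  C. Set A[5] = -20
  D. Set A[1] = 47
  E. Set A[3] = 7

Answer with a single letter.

Answer: A

Derivation:
Option A: A[6] 24->27, delta=3, new_sum=146+(3)=149 <-- matches target
Option B: A[4] 31->-10, delta=-41, new_sum=146+(-41)=105
Option C: A[5] 17->-20, delta=-37, new_sum=146+(-37)=109
Option D: A[1] -18->47, delta=65, new_sum=146+(65)=211
Option E: A[3] 45->7, delta=-38, new_sum=146+(-38)=108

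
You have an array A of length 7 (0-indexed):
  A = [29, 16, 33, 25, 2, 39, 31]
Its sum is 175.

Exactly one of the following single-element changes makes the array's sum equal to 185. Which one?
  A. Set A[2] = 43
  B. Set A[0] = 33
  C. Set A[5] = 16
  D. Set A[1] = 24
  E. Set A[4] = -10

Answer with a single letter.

Option A: A[2] 33->43, delta=10, new_sum=175+(10)=185 <-- matches target
Option B: A[0] 29->33, delta=4, new_sum=175+(4)=179
Option C: A[5] 39->16, delta=-23, new_sum=175+(-23)=152
Option D: A[1] 16->24, delta=8, new_sum=175+(8)=183
Option E: A[4] 2->-10, delta=-12, new_sum=175+(-12)=163

Answer: A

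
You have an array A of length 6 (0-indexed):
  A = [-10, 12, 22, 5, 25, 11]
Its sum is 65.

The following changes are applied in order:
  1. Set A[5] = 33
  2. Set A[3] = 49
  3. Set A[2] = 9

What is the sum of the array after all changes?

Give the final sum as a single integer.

Initial sum: 65
Change 1: A[5] 11 -> 33, delta = 22, sum = 87
Change 2: A[3] 5 -> 49, delta = 44, sum = 131
Change 3: A[2] 22 -> 9, delta = -13, sum = 118

Answer: 118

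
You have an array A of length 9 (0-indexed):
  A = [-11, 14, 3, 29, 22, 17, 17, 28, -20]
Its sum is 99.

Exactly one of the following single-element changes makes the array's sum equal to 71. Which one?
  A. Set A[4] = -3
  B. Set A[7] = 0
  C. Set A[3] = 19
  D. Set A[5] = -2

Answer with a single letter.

Option A: A[4] 22->-3, delta=-25, new_sum=99+(-25)=74
Option B: A[7] 28->0, delta=-28, new_sum=99+(-28)=71 <-- matches target
Option C: A[3] 29->19, delta=-10, new_sum=99+(-10)=89
Option D: A[5] 17->-2, delta=-19, new_sum=99+(-19)=80

Answer: B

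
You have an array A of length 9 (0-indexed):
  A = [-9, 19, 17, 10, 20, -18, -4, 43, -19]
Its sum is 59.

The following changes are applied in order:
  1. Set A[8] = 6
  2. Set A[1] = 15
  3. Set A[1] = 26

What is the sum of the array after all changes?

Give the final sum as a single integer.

Answer: 91

Derivation:
Initial sum: 59
Change 1: A[8] -19 -> 6, delta = 25, sum = 84
Change 2: A[1] 19 -> 15, delta = -4, sum = 80
Change 3: A[1] 15 -> 26, delta = 11, sum = 91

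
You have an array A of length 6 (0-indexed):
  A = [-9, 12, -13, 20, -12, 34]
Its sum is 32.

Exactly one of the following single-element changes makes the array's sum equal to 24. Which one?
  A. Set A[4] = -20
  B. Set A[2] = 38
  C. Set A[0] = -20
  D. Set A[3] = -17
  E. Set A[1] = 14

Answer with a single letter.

Answer: A

Derivation:
Option A: A[4] -12->-20, delta=-8, new_sum=32+(-8)=24 <-- matches target
Option B: A[2] -13->38, delta=51, new_sum=32+(51)=83
Option C: A[0] -9->-20, delta=-11, new_sum=32+(-11)=21
Option D: A[3] 20->-17, delta=-37, new_sum=32+(-37)=-5
Option E: A[1] 12->14, delta=2, new_sum=32+(2)=34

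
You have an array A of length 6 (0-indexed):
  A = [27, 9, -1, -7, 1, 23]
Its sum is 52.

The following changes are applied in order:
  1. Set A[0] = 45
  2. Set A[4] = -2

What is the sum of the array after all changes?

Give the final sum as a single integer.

Initial sum: 52
Change 1: A[0] 27 -> 45, delta = 18, sum = 70
Change 2: A[4] 1 -> -2, delta = -3, sum = 67

Answer: 67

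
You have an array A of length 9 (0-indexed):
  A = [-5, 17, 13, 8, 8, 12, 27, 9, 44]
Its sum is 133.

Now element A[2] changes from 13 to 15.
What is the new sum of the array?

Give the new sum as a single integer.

Answer: 135

Derivation:
Old value at index 2: 13
New value at index 2: 15
Delta = 15 - 13 = 2
New sum = old_sum + delta = 133 + (2) = 135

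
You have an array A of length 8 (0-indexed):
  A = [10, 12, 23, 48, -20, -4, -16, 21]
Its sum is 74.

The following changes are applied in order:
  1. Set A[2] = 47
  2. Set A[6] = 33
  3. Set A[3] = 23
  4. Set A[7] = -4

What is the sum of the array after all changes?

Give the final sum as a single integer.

Initial sum: 74
Change 1: A[2] 23 -> 47, delta = 24, sum = 98
Change 2: A[6] -16 -> 33, delta = 49, sum = 147
Change 3: A[3] 48 -> 23, delta = -25, sum = 122
Change 4: A[7] 21 -> -4, delta = -25, sum = 97

Answer: 97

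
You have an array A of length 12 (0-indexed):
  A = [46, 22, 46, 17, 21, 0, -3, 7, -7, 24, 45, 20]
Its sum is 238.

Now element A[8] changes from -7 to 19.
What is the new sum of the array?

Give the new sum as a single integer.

Answer: 264

Derivation:
Old value at index 8: -7
New value at index 8: 19
Delta = 19 - -7 = 26
New sum = old_sum + delta = 238 + (26) = 264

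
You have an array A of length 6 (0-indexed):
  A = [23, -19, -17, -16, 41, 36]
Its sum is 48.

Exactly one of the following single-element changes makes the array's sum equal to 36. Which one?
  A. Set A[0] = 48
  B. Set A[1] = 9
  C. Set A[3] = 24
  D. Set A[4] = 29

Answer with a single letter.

Answer: D

Derivation:
Option A: A[0] 23->48, delta=25, new_sum=48+(25)=73
Option B: A[1] -19->9, delta=28, new_sum=48+(28)=76
Option C: A[3] -16->24, delta=40, new_sum=48+(40)=88
Option D: A[4] 41->29, delta=-12, new_sum=48+(-12)=36 <-- matches target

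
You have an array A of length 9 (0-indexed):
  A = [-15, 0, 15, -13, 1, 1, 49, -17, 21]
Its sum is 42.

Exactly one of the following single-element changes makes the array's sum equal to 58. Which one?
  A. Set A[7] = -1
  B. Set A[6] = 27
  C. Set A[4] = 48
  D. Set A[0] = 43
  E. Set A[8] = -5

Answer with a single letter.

Answer: A

Derivation:
Option A: A[7] -17->-1, delta=16, new_sum=42+(16)=58 <-- matches target
Option B: A[6] 49->27, delta=-22, new_sum=42+(-22)=20
Option C: A[4] 1->48, delta=47, new_sum=42+(47)=89
Option D: A[0] -15->43, delta=58, new_sum=42+(58)=100
Option E: A[8] 21->-5, delta=-26, new_sum=42+(-26)=16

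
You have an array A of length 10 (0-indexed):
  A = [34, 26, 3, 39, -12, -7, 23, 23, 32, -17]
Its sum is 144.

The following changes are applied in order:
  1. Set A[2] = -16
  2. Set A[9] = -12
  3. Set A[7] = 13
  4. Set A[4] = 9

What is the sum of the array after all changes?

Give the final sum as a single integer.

Answer: 141

Derivation:
Initial sum: 144
Change 1: A[2] 3 -> -16, delta = -19, sum = 125
Change 2: A[9] -17 -> -12, delta = 5, sum = 130
Change 3: A[7] 23 -> 13, delta = -10, sum = 120
Change 4: A[4] -12 -> 9, delta = 21, sum = 141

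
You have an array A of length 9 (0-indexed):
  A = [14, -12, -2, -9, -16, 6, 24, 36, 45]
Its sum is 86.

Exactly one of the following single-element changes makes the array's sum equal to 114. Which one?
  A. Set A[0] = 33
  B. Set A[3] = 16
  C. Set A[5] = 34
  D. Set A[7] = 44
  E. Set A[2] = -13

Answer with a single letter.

Option A: A[0] 14->33, delta=19, new_sum=86+(19)=105
Option B: A[3] -9->16, delta=25, new_sum=86+(25)=111
Option C: A[5] 6->34, delta=28, new_sum=86+(28)=114 <-- matches target
Option D: A[7] 36->44, delta=8, new_sum=86+(8)=94
Option E: A[2] -2->-13, delta=-11, new_sum=86+(-11)=75

Answer: C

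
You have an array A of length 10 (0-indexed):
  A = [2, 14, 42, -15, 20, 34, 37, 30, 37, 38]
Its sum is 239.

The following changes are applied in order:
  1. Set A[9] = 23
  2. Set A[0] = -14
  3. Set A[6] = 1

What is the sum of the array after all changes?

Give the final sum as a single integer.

Answer: 172

Derivation:
Initial sum: 239
Change 1: A[9] 38 -> 23, delta = -15, sum = 224
Change 2: A[0] 2 -> -14, delta = -16, sum = 208
Change 3: A[6] 37 -> 1, delta = -36, sum = 172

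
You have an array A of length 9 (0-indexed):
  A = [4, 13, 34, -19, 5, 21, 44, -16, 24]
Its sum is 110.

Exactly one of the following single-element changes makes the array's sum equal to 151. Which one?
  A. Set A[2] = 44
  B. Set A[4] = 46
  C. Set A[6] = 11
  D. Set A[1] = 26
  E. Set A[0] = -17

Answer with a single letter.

Answer: B

Derivation:
Option A: A[2] 34->44, delta=10, new_sum=110+(10)=120
Option B: A[4] 5->46, delta=41, new_sum=110+(41)=151 <-- matches target
Option C: A[6] 44->11, delta=-33, new_sum=110+(-33)=77
Option D: A[1] 13->26, delta=13, new_sum=110+(13)=123
Option E: A[0] 4->-17, delta=-21, new_sum=110+(-21)=89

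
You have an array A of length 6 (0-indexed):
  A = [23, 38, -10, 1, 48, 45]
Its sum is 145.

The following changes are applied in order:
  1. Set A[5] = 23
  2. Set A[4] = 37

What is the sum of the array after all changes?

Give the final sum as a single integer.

Answer: 112

Derivation:
Initial sum: 145
Change 1: A[5] 45 -> 23, delta = -22, sum = 123
Change 2: A[4] 48 -> 37, delta = -11, sum = 112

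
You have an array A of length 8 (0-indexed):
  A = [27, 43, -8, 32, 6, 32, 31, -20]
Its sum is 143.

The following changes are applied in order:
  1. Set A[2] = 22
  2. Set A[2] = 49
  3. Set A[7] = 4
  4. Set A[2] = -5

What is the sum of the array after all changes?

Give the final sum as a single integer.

Initial sum: 143
Change 1: A[2] -8 -> 22, delta = 30, sum = 173
Change 2: A[2] 22 -> 49, delta = 27, sum = 200
Change 3: A[7] -20 -> 4, delta = 24, sum = 224
Change 4: A[2] 49 -> -5, delta = -54, sum = 170

Answer: 170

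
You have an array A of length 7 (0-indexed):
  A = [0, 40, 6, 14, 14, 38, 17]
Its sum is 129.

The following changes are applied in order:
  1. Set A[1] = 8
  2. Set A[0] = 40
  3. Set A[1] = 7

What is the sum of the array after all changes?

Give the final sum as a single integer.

Initial sum: 129
Change 1: A[1] 40 -> 8, delta = -32, sum = 97
Change 2: A[0] 0 -> 40, delta = 40, sum = 137
Change 3: A[1] 8 -> 7, delta = -1, sum = 136

Answer: 136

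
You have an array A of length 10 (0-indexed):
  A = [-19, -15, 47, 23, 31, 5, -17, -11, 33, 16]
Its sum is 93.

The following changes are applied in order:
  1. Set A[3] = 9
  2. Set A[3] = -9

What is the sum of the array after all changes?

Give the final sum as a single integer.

Answer: 61

Derivation:
Initial sum: 93
Change 1: A[3] 23 -> 9, delta = -14, sum = 79
Change 2: A[3] 9 -> -9, delta = -18, sum = 61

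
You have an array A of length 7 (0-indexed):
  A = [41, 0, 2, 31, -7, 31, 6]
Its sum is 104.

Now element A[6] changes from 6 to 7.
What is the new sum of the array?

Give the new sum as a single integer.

Old value at index 6: 6
New value at index 6: 7
Delta = 7 - 6 = 1
New sum = old_sum + delta = 104 + (1) = 105

Answer: 105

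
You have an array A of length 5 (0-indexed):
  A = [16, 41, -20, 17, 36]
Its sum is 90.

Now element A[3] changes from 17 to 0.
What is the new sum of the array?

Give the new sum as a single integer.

Old value at index 3: 17
New value at index 3: 0
Delta = 0 - 17 = -17
New sum = old_sum + delta = 90 + (-17) = 73

Answer: 73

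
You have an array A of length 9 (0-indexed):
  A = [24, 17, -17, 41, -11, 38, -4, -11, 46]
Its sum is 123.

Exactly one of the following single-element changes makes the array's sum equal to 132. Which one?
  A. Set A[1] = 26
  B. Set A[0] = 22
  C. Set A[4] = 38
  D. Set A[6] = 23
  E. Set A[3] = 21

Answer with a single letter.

Option A: A[1] 17->26, delta=9, new_sum=123+(9)=132 <-- matches target
Option B: A[0] 24->22, delta=-2, new_sum=123+(-2)=121
Option C: A[4] -11->38, delta=49, new_sum=123+(49)=172
Option D: A[6] -4->23, delta=27, new_sum=123+(27)=150
Option E: A[3] 41->21, delta=-20, new_sum=123+(-20)=103

Answer: A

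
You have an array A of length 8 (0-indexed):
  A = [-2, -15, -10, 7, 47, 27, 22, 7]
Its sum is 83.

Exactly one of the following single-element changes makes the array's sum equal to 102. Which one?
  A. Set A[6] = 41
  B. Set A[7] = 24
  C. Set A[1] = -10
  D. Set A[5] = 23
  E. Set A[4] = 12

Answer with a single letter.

Answer: A

Derivation:
Option A: A[6] 22->41, delta=19, new_sum=83+(19)=102 <-- matches target
Option B: A[7] 7->24, delta=17, new_sum=83+(17)=100
Option C: A[1] -15->-10, delta=5, new_sum=83+(5)=88
Option D: A[5] 27->23, delta=-4, new_sum=83+(-4)=79
Option E: A[4] 47->12, delta=-35, new_sum=83+(-35)=48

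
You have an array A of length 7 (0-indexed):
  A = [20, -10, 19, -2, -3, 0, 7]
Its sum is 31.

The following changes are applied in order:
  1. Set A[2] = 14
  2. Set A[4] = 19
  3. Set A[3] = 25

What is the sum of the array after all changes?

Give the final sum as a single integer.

Answer: 75

Derivation:
Initial sum: 31
Change 1: A[2] 19 -> 14, delta = -5, sum = 26
Change 2: A[4] -3 -> 19, delta = 22, sum = 48
Change 3: A[3] -2 -> 25, delta = 27, sum = 75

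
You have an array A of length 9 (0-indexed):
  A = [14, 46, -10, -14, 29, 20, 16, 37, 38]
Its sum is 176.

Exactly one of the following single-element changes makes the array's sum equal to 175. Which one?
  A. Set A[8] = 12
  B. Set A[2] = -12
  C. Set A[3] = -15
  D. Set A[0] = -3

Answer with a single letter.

Answer: C

Derivation:
Option A: A[8] 38->12, delta=-26, new_sum=176+(-26)=150
Option B: A[2] -10->-12, delta=-2, new_sum=176+(-2)=174
Option C: A[3] -14->-15, delta=-1, new_sum=176+(-1)=175 <-- matches target
Option D: A[0] 14->-3, delta=-17, new_sum=176+(-17)=159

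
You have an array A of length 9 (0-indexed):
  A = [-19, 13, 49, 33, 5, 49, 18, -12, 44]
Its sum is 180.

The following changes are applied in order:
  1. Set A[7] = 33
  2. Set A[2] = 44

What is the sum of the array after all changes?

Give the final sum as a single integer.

Initial sum: 180
Change 1: A[7] -12 -> 33, delta = 45, sum = 225
Change 2: A[2] 49 -> 44, delta = -5, sum = 220

Answer: 220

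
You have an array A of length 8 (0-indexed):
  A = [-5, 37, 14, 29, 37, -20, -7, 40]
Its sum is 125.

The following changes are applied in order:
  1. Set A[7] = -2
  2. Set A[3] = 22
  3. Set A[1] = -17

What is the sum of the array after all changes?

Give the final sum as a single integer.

Initial sum: 125
Change 1: A[7] 40 -> -2, delta = -42, sum = 83
Change 2: A[3] 29 -> 22, delta = -7, sum = 76
Change 3: A[1] 37 -> -17, delta = -54, sum = 22

Answer: 22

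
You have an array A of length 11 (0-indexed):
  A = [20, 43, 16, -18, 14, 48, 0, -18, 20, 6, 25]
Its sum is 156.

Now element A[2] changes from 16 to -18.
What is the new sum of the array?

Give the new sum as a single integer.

Answer: 122

Derivation:
Old value at index 2: 16
New value at index 2: -18
Delta = -18 - 16 = -34
New sum = old_sum + delta = 156 + (-34) = 122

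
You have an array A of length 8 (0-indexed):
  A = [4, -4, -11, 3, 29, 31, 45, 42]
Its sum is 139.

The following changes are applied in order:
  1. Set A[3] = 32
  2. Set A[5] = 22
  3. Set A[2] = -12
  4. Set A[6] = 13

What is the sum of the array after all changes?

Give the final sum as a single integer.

Answer: 126

Derivation:
Initial sum: 139
Change 1: A[3] 3 -> 32, delta = 29, sum = 168
Change 2: A[5] 31 -> 22, delta = -9, sum = 159
Change 3: A[2] -11 -> -12, delta = -1, sum = 158
Change 4: A[6] 45 -> 13, delta = -32, sum = 126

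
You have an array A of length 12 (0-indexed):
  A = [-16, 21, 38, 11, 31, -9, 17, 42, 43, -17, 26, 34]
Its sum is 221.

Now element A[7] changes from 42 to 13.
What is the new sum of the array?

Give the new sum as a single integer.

Old value at index 7: 42
New value at index 7: 13
Delta = 13 - 42 = -29
New sum = old_sum + delta = 221 + (-29) = 192

Answer: 192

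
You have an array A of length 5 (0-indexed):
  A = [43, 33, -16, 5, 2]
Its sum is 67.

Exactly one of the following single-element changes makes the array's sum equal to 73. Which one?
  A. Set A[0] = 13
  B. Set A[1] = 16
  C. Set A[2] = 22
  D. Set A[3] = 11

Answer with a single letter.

Option A: A[0] 43->13, delta=-30, new_sum=67+(-30)=37
Option B: A[1] 33->16, delta=-17, new_sum=67+(-17)=50
Option C: A[2] -16->22, delta=38, new_sum=67+(38)=105
Option D: A[3] 5->11, delta=6, new_sum=67+(6)=73 <-- matches target

Answer: D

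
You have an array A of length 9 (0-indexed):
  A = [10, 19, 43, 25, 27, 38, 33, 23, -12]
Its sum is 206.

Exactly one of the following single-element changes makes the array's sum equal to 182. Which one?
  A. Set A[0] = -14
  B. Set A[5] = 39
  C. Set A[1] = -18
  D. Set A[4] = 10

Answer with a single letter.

Option A: A[0] 10->-14, delta=-24, new_sum=206+(-24)=182 <-- matches target
Option B: A[5] 38->39, delta=1, new_sum=206+(1)=207
Option C: A[1] 19->-18, delta=-37, new_sum=206+(-37)=169
Option D: A[4] 27->10, delta=-17, new_sum=206+(-17)=189

Answer: A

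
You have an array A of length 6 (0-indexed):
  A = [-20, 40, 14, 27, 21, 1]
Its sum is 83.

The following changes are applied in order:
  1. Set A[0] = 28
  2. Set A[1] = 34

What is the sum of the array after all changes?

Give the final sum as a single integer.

Initial sum: 83
Change 1: A[0] -20 -> 28, delta = 48, sum = 131
Change 2: A[1] 40 -> 34, delta = -6, sum = 125

Answer: 125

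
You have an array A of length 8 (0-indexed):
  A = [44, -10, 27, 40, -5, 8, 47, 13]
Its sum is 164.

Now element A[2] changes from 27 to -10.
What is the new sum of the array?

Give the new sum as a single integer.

Old value at index 2: 27
New value at index 2: -10
Delta = -10 - 27 = -37
New sum = old_sum + delta = 164 + (-37) = 127

Answer: 127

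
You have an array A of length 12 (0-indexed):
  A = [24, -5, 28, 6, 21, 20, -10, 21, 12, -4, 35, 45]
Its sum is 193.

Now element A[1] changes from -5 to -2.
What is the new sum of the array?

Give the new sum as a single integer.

Old value at index 1: -5
New value at index 1: -2
Delta = -2 - -5 = 3
New sum = old_sum + delta = 193 + (3) = 196

Answer: 196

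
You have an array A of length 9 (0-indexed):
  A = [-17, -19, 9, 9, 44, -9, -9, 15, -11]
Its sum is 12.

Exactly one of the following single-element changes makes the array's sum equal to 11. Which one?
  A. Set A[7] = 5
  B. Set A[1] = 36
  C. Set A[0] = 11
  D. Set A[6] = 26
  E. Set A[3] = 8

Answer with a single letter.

Option A: A[7] 15->5, delta=-10, new_sum=12+(-10)=2
Option B: A[1] -19->36, delta=55, new_sum=12+(55)=67
Option C: A[0] -17->11, delta=28, new_sum=12+(28)=40
Option D: A[6] -9->26, delta=35, new_sum=12+(35)=47
Option E: A[3] 9->8, delta=-1, new_sum=12+(-1)=11 <-- matches target

Answer: E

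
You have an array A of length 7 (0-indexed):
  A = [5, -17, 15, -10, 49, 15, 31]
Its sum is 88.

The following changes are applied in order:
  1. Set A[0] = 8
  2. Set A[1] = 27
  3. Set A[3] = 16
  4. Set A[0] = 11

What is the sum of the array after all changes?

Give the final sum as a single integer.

Initial sum: 88
Change 1: A[0] 5 -> 8, delta = 3, sum = 91
Change 2: A[1] -17 -> 27, delta = 44, sum = 135
Change 3: A[3] -10 -> 16, delta = 26, sum = 161
Change 4: A[0] 8 -> 11, delta = 3, sum = 164

Answer: 164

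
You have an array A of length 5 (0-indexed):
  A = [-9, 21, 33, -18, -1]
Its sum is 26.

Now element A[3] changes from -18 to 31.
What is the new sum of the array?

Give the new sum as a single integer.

Answer: 75

Derivation:
Old value at index 3: -18
New value at index 3: 31
Delta = 31 - -18 = 49
New sum = old_sum + delta = 26 + (49) = 75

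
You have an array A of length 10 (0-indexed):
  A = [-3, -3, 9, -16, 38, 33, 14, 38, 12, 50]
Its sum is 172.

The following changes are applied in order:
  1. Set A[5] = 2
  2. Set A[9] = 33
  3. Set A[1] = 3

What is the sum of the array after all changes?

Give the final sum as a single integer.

Initial sum: 172
Change 1: A[5] 33 -> 2, delta = -31, sum = 141
Change 2: A[9] 50 -> 33, delta = -17, sum = 124
Change 3: A[1] -3 -> 3, delta = 6, sum = 130

Answer: 130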